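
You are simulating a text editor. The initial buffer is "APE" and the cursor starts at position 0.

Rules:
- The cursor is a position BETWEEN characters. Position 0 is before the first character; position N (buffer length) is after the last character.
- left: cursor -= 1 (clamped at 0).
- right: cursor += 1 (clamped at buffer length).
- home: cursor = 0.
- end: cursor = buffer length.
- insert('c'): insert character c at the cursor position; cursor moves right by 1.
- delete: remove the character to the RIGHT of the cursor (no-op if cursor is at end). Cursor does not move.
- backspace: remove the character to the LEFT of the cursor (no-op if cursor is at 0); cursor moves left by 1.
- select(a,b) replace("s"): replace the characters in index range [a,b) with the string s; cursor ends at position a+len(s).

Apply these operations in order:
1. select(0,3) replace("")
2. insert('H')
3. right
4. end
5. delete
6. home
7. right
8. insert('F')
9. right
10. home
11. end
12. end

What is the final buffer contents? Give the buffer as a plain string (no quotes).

After op 1 (select(0,3) replace("")): buf='(empty)' cursor=0
After op 2 (insert('H')): buf='H' cursor=1
After op 3 (right): buf='H' cursor=1
After op 4 (end): buf='H' cursor=1
After op 5 (delete): buf='H' cursor=1
After op 6 (home): buf='H' cursor=0
After op 7 (right): buf='H' cursor=1
After op 8 (insert('F')): buf='HF' cursor=2
After op 9 (right): buf='HF' cursor=2
After op 10 (home): buf='HF' cursor=0
After op 11 (end): buf='HF' cursor=2
After op 12 (end): buf='HF' cursor=2

Answer: HF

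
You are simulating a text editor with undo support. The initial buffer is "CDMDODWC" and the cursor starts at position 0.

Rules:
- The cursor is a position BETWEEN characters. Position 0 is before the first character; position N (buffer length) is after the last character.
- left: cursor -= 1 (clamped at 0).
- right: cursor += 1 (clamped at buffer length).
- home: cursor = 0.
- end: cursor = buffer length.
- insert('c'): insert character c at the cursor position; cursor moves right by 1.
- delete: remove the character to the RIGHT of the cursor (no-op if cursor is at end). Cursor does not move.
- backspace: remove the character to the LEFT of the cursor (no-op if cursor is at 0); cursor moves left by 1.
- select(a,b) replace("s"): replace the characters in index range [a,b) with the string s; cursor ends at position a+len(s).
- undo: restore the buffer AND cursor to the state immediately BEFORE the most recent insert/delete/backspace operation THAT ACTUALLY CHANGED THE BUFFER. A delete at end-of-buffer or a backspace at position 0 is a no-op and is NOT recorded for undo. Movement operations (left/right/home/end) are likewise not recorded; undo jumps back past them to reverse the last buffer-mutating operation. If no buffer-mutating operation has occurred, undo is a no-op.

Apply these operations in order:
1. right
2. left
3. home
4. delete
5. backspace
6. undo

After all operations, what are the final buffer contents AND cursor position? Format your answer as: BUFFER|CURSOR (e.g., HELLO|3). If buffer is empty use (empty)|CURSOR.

Answer: CDMDODWC|0

Derivation:
After op 1 (right): buf='CDMDODWC' cursor=1
After op 2 (left): buf='CDMDODWC' cursor=0
After op 3 (home): buf='CDMDODWC' cursor=0
After op 4 (delete): buf='DMDODWC' cursor=0
After op 5 (backspace): buf='DMDODWC' cursor=0
After op 6 (undo): buf='CDMDODWC' cursor=0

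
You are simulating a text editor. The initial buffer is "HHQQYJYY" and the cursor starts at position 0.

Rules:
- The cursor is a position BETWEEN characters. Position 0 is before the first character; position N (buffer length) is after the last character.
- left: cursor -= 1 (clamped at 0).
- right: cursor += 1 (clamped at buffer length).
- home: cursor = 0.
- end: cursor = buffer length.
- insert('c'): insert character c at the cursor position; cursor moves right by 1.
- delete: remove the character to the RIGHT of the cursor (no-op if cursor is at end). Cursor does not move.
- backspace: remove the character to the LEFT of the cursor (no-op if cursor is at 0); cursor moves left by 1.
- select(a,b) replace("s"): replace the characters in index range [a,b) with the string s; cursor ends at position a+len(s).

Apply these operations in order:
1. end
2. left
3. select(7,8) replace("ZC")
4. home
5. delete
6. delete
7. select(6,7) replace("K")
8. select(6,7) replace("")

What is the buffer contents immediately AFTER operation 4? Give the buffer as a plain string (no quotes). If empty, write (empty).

Answer: HHQQYJYZC

Derivation:
After op 1 (end): buf='HHQQYJYY' cursor=8
After op 2 (left): buf='HHQQYJYY' cursor=7
After op 3 (select(7,8) replace("ZC")): buf='HHQQYJYZC' cursor=9
After op 4 (home): buf='HHQQYJYZC' cursor=0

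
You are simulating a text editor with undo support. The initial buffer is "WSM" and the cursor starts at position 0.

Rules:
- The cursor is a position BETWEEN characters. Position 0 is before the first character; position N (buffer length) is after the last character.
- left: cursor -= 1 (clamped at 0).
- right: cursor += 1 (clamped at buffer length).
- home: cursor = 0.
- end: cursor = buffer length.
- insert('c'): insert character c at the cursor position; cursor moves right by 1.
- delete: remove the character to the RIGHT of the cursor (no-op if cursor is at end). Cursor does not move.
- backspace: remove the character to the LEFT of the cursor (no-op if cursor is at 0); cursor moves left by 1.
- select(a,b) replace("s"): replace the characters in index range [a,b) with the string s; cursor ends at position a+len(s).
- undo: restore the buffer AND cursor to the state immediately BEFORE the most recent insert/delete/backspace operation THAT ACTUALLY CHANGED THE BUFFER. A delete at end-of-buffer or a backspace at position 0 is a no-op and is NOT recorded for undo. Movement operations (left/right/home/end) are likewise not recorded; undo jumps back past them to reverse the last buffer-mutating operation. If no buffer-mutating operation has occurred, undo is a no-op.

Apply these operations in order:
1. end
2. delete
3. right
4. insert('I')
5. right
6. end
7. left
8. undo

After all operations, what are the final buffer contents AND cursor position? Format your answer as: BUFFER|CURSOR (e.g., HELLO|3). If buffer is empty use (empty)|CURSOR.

Answer: WSM|3

Derivation:
After op 1 (end): buf='WSM' cursor=3
After op 2 (delete): buf='WSM' cursor=3
After op 3 (right): buf='WSM' cursor=3
After op 4 (insert('I')): buf='WSMI' cursor=4
After op 5 (right): buf='WSMI' cursor=4
After op 6 (end): buf='WSMI' cursor=4
After op 7 (left): buf='WSMI' cursor=3
After op 8 (undo): buf='WSM' cursor=3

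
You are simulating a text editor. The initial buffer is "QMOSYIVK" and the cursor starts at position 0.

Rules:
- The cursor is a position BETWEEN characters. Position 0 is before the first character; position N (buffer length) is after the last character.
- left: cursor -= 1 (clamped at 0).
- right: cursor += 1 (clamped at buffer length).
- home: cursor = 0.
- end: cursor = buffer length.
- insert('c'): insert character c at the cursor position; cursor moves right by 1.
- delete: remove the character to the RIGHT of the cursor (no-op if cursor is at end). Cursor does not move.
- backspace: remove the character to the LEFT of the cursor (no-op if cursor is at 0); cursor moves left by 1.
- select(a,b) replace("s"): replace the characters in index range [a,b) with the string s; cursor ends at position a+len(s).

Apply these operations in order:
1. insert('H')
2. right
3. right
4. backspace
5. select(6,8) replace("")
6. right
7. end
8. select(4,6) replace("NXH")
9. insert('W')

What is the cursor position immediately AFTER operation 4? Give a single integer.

After op 1 (insert('H')): buf='HQMOSYIVK' cursor=1
After op 2 (right): buf='HQMOSYIVK' cursor=2
After op 3 (right): buf='HQMOSYIVK' cursor=3
After op 4 (backspace): buf='HQOSYIVK' cursor=2

Answer: 2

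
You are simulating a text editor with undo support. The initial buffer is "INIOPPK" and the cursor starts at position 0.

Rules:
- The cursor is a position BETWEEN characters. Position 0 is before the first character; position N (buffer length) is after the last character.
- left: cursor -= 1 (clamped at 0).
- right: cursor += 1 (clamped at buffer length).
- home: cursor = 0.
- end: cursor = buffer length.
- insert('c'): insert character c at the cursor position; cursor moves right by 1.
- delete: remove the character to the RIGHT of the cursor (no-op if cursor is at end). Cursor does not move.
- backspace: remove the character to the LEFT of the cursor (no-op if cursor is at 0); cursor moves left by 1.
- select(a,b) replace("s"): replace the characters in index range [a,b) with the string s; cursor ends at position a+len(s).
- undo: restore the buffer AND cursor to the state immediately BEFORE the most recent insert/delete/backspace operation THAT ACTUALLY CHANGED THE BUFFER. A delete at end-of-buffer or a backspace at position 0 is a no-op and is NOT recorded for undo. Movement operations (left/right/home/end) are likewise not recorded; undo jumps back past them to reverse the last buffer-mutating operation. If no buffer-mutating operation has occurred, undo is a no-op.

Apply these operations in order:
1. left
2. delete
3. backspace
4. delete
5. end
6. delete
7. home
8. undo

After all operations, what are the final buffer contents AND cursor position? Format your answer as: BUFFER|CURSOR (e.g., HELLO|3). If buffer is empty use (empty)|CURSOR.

Answer: NIOPPK|0

Derivation:
After op 1 (left): buf='INIOPPK' cursor=0
After op 2 (delete): buf='NIOPPK' cursor=0
After op 3 (backspace): buf='NIOPPK' cursor=0
After op 4 (delete): buf='IOPPK' cursor=0
After op 5 (end): buf='IOPPK' cursor=5
After op 6 (delete): buf='IOPPK' cursor=5
After op 7 (home): buf='IOPPK' cursor=0
After op 8 (undo): buf='NIOPPK' cursor=0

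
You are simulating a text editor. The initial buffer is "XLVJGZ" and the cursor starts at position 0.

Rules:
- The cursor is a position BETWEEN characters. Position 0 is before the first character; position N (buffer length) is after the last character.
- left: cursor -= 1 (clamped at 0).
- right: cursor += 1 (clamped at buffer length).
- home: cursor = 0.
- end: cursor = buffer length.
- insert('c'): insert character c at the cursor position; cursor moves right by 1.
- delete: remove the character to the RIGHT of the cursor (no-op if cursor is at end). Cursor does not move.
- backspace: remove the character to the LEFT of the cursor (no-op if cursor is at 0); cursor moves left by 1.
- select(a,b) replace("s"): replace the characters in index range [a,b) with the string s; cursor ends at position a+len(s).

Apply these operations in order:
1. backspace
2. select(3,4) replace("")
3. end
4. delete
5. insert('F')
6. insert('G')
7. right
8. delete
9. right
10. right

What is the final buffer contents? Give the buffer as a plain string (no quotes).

After op 1 (backspace): buf='XLVJGZ' cursor=0
After op 2 (select(3,4) replace("")): buf='XLVGZ' cursor=3
After op 3 (end): buf='XLVGZ' cursor=5
After op 4 (delete): buf='XLVGZ' cursor=5
After op 5 (insert('F')): buf='XLVGZF' cursor=6
After op 6 (insert('G')): buf='XLVGZFG' cursor=7
After op 7 (right): buf='XLVGZFG' cursor=7
After op 8 (delete): buf='XLVGZFG' cursor=7
After op 9 (right): buf='XLVGZFG' cursor=7
After op 10 (right): buf='XLVGZFG' cursor=7

Answer: XLVGZFG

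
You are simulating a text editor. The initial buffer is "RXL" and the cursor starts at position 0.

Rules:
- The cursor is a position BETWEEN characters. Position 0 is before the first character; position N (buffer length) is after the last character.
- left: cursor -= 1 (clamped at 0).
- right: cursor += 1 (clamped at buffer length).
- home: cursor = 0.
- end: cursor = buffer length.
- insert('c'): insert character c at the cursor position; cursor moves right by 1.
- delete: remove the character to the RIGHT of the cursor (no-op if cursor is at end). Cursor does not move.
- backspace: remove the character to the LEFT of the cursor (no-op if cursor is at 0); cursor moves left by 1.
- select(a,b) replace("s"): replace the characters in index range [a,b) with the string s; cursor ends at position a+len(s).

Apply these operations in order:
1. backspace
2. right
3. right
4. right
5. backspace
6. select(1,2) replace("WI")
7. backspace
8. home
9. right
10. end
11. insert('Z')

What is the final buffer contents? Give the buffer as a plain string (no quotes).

Answer: RWZ

Derivation:
After op 1 (backspace): buf='RXL' cursor=0
After op 2 (right): buf='RXL' cursor=1
After op 3 (right): buf='RXL' cursor=2
After op 4 (right): buf='RXL' cursor=3
After op 5 (backspace): buf='RX' cursor=2
After op 6 (select(1,2) replace("WI")): buf='RWI' cursor=3
After op 7 (backspace): buf='RW' cursor=2
After op 8 (home): buf='RW' cursor=0
After op 9 (right): buf='RW' cursor=1
After op 10 (end): buf='RW' cursor=2
After op 11 (insert('Z')): buf='RWZ' cursor=3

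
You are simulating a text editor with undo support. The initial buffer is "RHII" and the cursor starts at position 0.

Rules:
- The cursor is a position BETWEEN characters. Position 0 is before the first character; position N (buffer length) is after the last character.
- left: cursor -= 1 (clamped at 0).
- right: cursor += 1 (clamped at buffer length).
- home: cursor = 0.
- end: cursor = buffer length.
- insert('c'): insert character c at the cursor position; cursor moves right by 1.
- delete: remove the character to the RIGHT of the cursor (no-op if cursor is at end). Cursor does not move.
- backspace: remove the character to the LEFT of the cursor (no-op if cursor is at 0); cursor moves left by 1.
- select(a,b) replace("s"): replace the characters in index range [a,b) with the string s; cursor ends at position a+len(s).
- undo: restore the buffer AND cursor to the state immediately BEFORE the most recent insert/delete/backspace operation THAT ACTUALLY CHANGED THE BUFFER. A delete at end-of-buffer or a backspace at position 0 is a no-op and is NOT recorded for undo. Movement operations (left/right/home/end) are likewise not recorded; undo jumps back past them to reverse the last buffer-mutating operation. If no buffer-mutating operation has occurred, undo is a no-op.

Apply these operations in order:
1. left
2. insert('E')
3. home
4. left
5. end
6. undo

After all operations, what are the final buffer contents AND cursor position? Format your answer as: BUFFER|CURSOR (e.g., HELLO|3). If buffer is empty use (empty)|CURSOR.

Answer: RHII|0

Derivation:
After op 1 (left): buf='RHII' cursor=0
After op 2 (insert('E')): buf='ERHII' cursor=1
After op 3 (home): buf='ERHII' cursor=0
After op 4 (left): buf='ERHII' cursor=0
After op 5 (end): buf='ERHII' cursor=5
After op 6 (undo): buf='RHII' cursor=0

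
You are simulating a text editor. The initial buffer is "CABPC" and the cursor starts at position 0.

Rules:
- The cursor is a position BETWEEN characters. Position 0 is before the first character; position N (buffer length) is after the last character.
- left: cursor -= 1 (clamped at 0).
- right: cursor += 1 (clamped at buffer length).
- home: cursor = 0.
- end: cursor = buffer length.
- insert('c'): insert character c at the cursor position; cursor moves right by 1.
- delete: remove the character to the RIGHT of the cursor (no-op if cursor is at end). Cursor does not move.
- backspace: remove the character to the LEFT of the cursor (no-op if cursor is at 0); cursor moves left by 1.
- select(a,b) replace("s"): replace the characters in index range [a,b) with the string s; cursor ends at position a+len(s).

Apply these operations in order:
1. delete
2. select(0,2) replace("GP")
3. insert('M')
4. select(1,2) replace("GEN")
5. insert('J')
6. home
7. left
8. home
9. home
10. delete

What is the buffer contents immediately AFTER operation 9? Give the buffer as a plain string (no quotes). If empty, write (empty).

After op 1 (delete): buf='ABPC' cursor=0
After op 2 (select(0,2) replace("GP")): buf='GPPC' cursor=2
After op 3 (insert('M')): buf='GPMPC' cursor=3
After op 4 (select(1,2) replace("GEN")): buf='GGENMPC' cursor=4
After op 5 (insert('J')): buf='GGENJMPC' cursor=5
After op 6 (home): buf='GGENJMPC' cursor=0
After op 7 (left): buf='GGENJMPC' cursor=0
After op 8 (home): buf='GGENJMPC' cursor=0
After op 9 (home): buf='GGENJMPC' cursor=0

Answer: GGENJMPC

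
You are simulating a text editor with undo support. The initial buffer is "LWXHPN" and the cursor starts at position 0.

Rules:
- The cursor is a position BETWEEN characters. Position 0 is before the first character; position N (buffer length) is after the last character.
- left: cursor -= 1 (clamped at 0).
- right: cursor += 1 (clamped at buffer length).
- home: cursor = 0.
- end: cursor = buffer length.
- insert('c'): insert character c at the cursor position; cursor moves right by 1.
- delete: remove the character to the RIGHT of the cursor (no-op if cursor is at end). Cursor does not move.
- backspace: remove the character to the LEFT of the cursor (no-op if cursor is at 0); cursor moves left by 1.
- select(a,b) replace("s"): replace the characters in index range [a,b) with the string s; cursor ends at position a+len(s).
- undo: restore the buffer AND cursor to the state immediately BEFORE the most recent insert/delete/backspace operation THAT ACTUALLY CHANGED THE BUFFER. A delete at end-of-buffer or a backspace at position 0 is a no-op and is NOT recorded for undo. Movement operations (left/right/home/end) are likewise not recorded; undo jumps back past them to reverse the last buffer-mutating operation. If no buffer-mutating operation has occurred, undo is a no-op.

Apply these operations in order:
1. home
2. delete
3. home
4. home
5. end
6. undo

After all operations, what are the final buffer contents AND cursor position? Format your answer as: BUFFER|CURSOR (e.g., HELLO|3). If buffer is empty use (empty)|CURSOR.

After op 1 (home): buf='LWXHPN' cursor=0
After op 2 (delete): buf='WXHPN' cursor=0
After op 3 (home): buf='WXHPN' cursor=0
After op 4 (home): buf='WXHPN' cursor=0
After op 5 (end): buf='WXHPN' cursor=5
After op 6 (undo): buf='LWXHPN' cursor=0

Answer: LWXHPN|0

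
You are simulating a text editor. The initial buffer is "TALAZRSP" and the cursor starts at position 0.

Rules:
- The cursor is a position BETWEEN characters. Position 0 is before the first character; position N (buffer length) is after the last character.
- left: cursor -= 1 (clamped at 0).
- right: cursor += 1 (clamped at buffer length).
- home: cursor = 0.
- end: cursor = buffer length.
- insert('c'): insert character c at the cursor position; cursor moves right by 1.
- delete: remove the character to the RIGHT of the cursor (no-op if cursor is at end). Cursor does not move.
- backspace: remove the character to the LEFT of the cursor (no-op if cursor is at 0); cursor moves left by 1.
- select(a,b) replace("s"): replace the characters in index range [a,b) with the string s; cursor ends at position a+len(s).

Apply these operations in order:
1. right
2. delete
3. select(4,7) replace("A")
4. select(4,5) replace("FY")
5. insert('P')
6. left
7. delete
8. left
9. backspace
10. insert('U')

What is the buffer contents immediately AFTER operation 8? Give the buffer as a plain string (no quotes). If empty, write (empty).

After op 1 (right): buf='TALAZRSP' cursor=1
After op 2 (delete): buf='TLAZRSP' cursor=1
After op 3 (select(4,7) replace("A")): buf='TLAZA' cursor=5
After op 4 (select(4,5) replace("FY")): buf='TLAZFY' cursor=6
After op 5 (insert('P')): buf='TLAZFYP' cursor=7
After op 6 (left): buf='TLAZFYP' cursor=6
After op 7 (delete): buf='TLAZFY' cursor=6
After op 8 (left): buf='TLAZFY' cursor=5

Answer: TLAZFY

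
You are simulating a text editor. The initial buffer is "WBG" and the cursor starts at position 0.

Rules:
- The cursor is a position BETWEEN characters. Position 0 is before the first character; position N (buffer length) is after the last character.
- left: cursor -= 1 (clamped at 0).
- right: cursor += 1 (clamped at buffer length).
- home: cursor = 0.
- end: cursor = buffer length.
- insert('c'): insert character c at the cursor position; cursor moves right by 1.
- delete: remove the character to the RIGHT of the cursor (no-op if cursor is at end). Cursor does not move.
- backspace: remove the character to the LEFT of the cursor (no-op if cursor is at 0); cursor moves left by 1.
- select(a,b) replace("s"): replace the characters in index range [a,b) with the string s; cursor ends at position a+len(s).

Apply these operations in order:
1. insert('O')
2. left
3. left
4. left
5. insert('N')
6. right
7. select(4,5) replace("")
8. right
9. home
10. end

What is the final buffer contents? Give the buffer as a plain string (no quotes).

After op 1 (insert('O')): buf='OWBG' cursor=1
After op 2 (left): buf='OWBG' cursor=0
After op 3 (left): buf='OWBG' cursor=0
After op 4 (left): buf='OWBG' cursor=0
After op 5 (insert('N')): buf='NOWBG' cursor=1
After op 6 (right): buf='NOWBG' cursor=2
After op 7 (select(4,5) replace("")): buf='NOWB' cursor=4
After op 8 (right): buf='NOWB' cursor=4
After op 9 (home): buf='NOWB' cursor=0
After op 10 (end): buf='NOWB' cursor=4

Answer: NOWB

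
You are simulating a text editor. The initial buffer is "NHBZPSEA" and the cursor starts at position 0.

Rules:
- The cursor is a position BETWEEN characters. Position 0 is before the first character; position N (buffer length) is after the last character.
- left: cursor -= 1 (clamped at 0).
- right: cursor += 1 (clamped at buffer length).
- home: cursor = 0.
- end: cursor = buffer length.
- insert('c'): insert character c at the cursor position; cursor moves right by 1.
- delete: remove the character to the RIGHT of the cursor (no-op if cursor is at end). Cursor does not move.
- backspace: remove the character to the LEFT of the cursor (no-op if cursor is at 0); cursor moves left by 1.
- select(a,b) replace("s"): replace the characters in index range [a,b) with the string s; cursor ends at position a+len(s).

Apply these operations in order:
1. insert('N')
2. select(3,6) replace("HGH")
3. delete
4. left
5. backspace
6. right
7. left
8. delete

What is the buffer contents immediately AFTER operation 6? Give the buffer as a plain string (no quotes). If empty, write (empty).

Answer: NNHHHEA

Derivation:
After op 1 (insert('N')): buf='NNHBZPSEA' cursor=1
After op 2 (select(3,6) replace("HGH")): buf='NNHHGHSEA' cursor=6
After op 3 (delete): buf='NNHHGHEA' cursor=6
After op 4 (left): buf='NNHHGHEA' cursor=5
After op 5 (backspace): buf='NNHHHEA' cursor=4
After op 6 (right): buf='NNHHHEA' cursor=5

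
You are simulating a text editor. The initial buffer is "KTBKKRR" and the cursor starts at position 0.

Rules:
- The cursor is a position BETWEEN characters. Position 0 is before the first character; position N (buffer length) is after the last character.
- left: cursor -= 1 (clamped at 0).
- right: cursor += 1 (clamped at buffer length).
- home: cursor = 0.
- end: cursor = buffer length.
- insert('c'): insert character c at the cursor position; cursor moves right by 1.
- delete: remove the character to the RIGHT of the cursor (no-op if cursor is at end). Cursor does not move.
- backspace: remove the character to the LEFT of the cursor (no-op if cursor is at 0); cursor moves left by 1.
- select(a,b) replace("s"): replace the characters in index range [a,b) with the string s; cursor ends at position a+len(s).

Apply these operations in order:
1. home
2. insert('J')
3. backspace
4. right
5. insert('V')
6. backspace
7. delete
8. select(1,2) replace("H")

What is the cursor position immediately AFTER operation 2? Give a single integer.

After op 1 (home): buf='KTBKKRR' cursor=0
After op 2 (insert('J')): buf='JKTBKKRR' cursor=1

Answer: 1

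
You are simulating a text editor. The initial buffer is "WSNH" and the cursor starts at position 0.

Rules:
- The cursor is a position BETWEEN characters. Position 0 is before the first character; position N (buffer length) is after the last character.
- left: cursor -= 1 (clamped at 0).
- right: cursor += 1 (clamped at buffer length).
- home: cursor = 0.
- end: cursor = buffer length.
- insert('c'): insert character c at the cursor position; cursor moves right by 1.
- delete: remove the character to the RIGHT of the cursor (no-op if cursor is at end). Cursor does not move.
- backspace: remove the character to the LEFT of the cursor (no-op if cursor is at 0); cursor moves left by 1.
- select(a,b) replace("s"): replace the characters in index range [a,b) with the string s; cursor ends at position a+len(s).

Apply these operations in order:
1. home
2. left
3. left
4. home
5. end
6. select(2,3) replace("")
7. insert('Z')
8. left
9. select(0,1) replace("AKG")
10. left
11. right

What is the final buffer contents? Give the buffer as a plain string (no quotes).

After op 1 (home): buf='WSNH' cursor=0
After op 2 (left): buf='WSNH' cursor=0
After op 3 (left): buf='WSNH' cursor=0
After op 4 (home): buf='WSNH' cursor=0
After op 5 (end): buf='WSNH' cursor=4
After op 6 (select(2,3) replace("")): buf='WSH' cursor=2
After op 7 (insert('Z')): buf='WSZH' cursor=3
After op 8 (left): buf='WSZH' cursor=2
After op 9 (select(0,1) replace("AKG")): buf='AKGSZH' cursor=3
After op 10 (left): buf='AKGSZH' cursor=2
After op 11 (right): buf='AKGSZH' cursor=3

Answer: AKGSZH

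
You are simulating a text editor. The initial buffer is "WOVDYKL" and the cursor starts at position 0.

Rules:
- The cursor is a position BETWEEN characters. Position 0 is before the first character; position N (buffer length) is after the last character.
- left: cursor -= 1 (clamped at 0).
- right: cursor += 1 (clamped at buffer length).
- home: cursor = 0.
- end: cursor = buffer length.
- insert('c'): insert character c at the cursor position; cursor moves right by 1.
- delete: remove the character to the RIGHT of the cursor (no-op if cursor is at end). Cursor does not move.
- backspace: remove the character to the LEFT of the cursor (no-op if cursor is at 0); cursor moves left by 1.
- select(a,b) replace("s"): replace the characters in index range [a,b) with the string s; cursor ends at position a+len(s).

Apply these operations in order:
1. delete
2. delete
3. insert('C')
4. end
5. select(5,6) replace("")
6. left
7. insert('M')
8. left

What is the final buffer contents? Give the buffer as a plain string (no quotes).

Answer: CVDYMK

Derivation:
After op 1 (delete): buf='OVDYKL' cursor=0
After op 2 (delete): buf='VDYKL' cursor=0
After op 3 (insert('C')): buf='CVDYKL' cursor=1
After op 4 (end): buf='CVDYKL' cursor=6
After op 5 (select(5,6) replace("")): buf='CVDYK' cursor=5
After op 6 (left): buf='CVDYK' cursor=4
After op 7 (insert('M')): buf='CVDYMK' cursor=5
After op 8 (left): buf='CVDYMK' cursor=4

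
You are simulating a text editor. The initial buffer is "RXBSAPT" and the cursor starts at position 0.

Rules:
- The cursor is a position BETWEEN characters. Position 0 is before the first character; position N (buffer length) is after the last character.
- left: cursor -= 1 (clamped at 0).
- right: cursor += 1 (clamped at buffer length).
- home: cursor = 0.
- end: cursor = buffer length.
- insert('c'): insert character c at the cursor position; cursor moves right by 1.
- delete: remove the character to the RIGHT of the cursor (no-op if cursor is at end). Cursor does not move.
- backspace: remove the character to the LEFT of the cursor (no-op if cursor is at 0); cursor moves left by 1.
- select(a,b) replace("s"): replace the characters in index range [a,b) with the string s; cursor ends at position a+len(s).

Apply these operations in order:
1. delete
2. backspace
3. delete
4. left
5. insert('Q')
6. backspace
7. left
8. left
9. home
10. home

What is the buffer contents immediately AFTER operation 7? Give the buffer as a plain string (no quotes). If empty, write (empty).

Answer: BSAPT

Derivation:
After op 1 (delete): buf='XBSAPT' cursor=0
After op 2 (backspace): buf='XBSAPT' cursor=0
After op 3 (delete): buf='BSAPT' cursor=0
After op 4 (left): buf='BSAPT' cursor=0
After op 5 (insert('Q')): buf='QBSAPT' cursor=1
After op 6 (backspace): buf='BSAPT' cursor=0
After op 7 (left): buf='BSAPT' cursor=0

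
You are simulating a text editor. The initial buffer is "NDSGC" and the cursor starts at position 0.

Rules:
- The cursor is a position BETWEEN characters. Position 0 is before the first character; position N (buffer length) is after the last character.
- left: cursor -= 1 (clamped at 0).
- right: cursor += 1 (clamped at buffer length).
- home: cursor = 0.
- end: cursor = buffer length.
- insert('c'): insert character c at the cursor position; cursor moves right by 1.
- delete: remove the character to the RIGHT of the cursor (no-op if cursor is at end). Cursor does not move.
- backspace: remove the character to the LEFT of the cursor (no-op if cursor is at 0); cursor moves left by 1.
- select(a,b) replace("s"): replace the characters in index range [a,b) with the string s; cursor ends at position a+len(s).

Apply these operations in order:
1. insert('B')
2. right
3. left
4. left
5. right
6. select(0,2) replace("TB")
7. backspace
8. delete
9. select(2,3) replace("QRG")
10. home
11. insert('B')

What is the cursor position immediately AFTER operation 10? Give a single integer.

Answer: 0

Derivation:
After op 1 (insert('B')): buf='BNDSGC' cursor=1
After op 2 (right): buf='BNDSGC' cursor=2
After op 3 (left): buf='BNDSGC' cursor=1
After op 4 (left): buf='BNDSGC' cursor=0
After op 5 (right): buf='BNDSGC' cursor=1
After op 6 (select(0,2) replace("TB")): buf='TBDSGC' cursor=2
After op 7 (backspace): buf='TDSGC' cursor=1
After op 8 (delete): buf='TSGC' cursor=1
After op 9 (select(2,3) replace("QRG")): buf='TSQRGC' cursor=5
After op 10 (home): buf='TSQRGC' cursor=0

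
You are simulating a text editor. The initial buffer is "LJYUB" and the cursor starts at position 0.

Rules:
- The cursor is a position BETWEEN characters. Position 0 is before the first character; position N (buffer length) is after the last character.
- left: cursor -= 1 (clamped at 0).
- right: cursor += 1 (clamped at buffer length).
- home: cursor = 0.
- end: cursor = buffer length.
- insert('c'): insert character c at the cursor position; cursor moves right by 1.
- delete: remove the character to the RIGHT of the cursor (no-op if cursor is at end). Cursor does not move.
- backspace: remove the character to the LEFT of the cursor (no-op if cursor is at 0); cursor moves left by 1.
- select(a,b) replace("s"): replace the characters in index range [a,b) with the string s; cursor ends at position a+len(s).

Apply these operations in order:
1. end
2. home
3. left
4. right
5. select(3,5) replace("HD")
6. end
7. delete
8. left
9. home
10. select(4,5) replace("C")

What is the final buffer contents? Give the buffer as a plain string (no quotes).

After op 1 (end): buf='LJYUB' cursor=5
After op 2 (home): buf='LJYUB' cursor=0
After op 3 (left): buf='LJYUB' cursor=0
After op 4 (right): buf='LJYUB' cursor=1
After op 5 (select(3,5) replace("HD")): buf='LJYHD' cursor=5
After op 6 (end): buf='LJYHD' cursor=5
After op 7 (delete): buf='LJYHD' cursor=5
After op 8 (left): buf='LJYHD' cursor=4
After op 9 (home): buf='LJYHD' cursor=0
After op 10 (select(4,5) replace("C")): buf='LJYHC' cursor=5

Answer: LJYHC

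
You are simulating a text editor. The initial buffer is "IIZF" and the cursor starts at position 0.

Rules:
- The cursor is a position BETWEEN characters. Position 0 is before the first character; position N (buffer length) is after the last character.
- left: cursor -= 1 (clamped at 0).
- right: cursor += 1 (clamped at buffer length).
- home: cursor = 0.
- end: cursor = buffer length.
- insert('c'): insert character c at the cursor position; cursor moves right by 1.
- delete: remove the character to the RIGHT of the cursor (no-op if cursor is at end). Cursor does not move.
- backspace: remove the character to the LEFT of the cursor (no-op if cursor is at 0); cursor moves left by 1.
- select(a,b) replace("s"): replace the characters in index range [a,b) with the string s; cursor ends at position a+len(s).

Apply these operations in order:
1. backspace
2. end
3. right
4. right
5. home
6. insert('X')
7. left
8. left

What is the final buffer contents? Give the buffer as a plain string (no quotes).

After op 1 (backspace): buf='IIZF' cursor=0
After op 2 (end): buf='IIZF' cursor=4
After op 3 (right): buf='IIZF' cursor=4
After op 4 (right): buf='IIZF' cursor=4
After op 5 (home): buf='IIZF' cursor=0
After op 6 (insert('X')): buf='XIIZF' cursor=1
After op 7 (left): buf='XIIZF' cursor=0
After op 8 (left): buf='XIIZF' cursor=0

Answer: XIIZF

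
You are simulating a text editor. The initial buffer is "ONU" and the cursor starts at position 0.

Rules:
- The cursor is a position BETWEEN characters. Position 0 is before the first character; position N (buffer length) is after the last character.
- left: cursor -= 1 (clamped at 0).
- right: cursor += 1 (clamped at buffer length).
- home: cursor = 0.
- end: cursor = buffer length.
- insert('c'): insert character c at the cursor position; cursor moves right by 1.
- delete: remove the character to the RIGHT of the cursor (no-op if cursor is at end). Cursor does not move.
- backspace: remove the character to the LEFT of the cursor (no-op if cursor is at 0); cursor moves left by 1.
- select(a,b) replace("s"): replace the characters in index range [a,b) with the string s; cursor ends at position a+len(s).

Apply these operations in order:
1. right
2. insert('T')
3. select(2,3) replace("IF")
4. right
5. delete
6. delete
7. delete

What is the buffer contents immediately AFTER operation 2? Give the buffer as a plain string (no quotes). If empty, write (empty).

After op 1 (right): buf='ONU' cursor=1
After op 2 (insert('T')): buf='OTNU' cursor=2

Answer: OTNU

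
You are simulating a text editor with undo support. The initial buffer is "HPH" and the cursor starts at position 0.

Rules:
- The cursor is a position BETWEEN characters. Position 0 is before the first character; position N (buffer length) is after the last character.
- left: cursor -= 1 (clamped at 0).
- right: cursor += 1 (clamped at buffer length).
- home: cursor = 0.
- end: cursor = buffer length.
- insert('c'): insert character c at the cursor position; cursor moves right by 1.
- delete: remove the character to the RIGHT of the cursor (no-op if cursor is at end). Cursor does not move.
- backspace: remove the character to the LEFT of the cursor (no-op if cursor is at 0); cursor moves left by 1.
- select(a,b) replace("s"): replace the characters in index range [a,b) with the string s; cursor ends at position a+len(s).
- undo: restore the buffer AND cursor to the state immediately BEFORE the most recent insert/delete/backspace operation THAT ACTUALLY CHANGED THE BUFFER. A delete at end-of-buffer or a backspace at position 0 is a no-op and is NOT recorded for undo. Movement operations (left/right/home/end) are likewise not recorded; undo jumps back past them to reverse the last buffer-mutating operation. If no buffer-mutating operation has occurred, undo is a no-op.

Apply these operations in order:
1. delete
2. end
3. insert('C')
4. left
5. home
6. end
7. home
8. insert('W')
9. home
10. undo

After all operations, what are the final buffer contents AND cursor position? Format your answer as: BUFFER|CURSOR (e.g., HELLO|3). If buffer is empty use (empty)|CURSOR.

After op 1 (delete): buf='PH' cursor=0
After op 2 (end): buf='PH' cursor=2
After op 3 (insert('C')): buf='PHC' cursor=3
After op 4 (left): buf='PHC' cursor=2
After op 5 (home): buf='PHC' cursor=0
After op 6 (end): buf='PHC' cursor=3
After op 7 (home): buf='PHC' cursor=0
After op 8 (insert('W')): buf='WPHC' cursor=1
After op 9 (home): buf='WPHC' cursor=0
After op 10 (undo): buf='PHC' cursor=0

Answer: PHC|0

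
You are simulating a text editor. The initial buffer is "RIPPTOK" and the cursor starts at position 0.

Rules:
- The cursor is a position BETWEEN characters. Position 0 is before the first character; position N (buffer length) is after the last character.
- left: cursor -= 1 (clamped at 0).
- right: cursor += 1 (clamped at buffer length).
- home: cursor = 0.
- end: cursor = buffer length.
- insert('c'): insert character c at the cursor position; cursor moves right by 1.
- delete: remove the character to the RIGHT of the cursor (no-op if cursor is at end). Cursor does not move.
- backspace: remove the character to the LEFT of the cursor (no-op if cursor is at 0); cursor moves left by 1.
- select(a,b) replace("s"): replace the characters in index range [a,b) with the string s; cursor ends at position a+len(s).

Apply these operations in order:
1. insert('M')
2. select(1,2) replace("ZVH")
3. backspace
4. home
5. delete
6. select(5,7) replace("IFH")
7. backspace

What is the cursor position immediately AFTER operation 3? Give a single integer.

Answer: 3

Derivation:
After op 1 (insert('M')): buf='MRIPPTOK' cursor=1
After op 2 (select(1,2) replace("ZVH")): buf='MZVHIPPTOK' cursor=4
After op 3 (backspace): buf='MZVIPPTOK' cursor=3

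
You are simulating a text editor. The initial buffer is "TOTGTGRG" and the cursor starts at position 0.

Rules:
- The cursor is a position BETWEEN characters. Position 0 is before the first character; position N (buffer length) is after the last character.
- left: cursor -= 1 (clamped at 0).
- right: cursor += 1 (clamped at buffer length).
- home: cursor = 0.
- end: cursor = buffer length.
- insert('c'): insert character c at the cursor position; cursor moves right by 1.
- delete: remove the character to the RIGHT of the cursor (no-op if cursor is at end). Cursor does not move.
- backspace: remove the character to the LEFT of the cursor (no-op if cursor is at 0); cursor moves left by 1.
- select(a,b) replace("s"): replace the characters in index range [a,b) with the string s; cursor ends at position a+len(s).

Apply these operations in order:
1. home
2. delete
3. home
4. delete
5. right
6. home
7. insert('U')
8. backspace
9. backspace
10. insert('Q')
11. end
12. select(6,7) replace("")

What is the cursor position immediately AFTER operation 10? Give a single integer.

After op 1 (home): buf='TOTGTGRG' cursor=0
After op 2 (delete): buf='OTGTGRG' cursor=0
After op 3 (home): buf='OTGTGRG' cursor=0
After op 4 (delete): buf='TGTGRG' cursor=0
After op 5 (right): buf='TGTGRG' cursor=1
After op 6 (home): buf='TGTGRG' cursor=0
After op 7 (insert('U')): buf='UTGTGRG' cursor=1
After op 8 (backspace): buf='TGTGRG' cursor=0
After op 9 (backspace): buf='TGTGRG' cursor=0
After op 10 (insert('Q')): buf='QTGTGRG' cursor=1

Answer: 1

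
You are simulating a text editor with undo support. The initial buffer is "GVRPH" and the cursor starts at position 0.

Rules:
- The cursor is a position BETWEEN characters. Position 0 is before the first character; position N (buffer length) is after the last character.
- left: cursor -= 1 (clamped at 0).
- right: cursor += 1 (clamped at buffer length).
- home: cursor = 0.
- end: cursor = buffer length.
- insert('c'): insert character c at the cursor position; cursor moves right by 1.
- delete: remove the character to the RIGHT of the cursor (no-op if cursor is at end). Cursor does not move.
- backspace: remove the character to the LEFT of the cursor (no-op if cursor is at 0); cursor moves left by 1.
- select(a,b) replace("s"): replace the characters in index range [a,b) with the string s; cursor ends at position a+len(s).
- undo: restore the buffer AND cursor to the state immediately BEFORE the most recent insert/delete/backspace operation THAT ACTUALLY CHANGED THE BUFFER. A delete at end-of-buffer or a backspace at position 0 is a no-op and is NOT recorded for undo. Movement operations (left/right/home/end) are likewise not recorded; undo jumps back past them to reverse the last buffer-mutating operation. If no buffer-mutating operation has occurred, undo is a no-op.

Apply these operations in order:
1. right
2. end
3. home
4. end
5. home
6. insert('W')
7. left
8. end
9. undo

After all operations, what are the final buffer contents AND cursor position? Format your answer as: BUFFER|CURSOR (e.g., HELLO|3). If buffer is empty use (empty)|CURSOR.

After op 1 (right): buf='GVRPH' cursor=1
After op 2 (end): buf='GVRPH' cursor=5
After op 3 (home): buf='GVRPH' cursor=0
After op 4 (end): buf='GVRPH' cursor=5
After op 5 (home): buf='GVRPH' cursor=0
After op 6 (insert('W')): buf='WGVRPH' cursor=1
After op 7 (left): buf='WGVRPH' cursor=0
After op 8 (end): buf='WGVRPH' cursor=6
After op 9 (undo): buf='GVRPH' cursor=0

Answer: GVRPH|0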